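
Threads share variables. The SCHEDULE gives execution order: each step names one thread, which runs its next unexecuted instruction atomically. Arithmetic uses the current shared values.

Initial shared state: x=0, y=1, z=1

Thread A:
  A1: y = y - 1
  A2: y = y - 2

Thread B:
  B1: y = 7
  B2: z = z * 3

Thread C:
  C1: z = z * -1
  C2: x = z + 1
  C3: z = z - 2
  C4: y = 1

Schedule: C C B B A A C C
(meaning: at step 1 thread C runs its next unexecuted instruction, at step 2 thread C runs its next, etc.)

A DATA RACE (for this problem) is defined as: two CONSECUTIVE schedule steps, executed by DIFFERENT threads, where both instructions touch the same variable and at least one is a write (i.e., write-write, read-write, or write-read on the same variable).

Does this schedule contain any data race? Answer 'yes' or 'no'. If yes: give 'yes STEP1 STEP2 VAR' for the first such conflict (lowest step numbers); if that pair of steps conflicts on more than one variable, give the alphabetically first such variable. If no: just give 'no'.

Answer: no

Derivation:
Steps 1,2: same thread (C). No race.
Steps 2,3: C(r=z,w=x) vs B(r=-,w=y). No conflict.
Steps 3,4: same thread (B). No race.
Steps 4,5: B(r=z,w=z) vs A(r=y,w=y). No conflict.
Steps 5,6: same thread (A). No race.
Steps 6,7: A(r=y,w=y) vs C(r=z,w=z). No conflict.
Steps 7,8: same thread (C). No race.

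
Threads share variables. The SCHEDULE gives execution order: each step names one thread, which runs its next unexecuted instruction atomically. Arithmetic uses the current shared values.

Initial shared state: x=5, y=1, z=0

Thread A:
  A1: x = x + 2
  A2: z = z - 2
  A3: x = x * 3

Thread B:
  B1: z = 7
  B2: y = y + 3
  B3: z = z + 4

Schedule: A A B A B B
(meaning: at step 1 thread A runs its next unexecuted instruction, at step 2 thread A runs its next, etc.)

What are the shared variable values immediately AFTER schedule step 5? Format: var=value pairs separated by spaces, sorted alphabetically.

Step 1: thread A executes A1 (x = x + 2). Shared: x=7 y=1 z=0. PCs: A@1 B@0
Step 2: thread A executes A2 (z = z - 2). Shared: x=7 y=1 z=-2. PCs: A@2 B@0
Step 3: thread B executes B1 (z = 7). Shared: x=7 y=1 z=7. PCs: A@2 B@1
Step 4: thread A executes A3 (x = x * 3). Shared: x=21 y=1 z=7. PCs: A@3 B@1
Step 5: thread B executes B2 (y = y + 3). Shared: x=21 y=4 z=7. PCs: A@3 B@2

Answer: x=21 y=4 z=7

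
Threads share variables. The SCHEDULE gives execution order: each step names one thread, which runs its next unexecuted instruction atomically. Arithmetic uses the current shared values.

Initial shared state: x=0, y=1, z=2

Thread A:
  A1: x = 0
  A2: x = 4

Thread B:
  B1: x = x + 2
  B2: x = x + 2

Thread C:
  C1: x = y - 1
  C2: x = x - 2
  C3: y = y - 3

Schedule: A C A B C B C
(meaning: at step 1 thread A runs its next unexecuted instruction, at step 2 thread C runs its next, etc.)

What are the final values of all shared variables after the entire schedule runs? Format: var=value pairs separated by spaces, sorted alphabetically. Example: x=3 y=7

Answer: x=6 y=-2 z=2

Derivation:
Step 1: thread A executes A1 (x = 0). Shared: x=0 y=1 z=2. PCs: A@1 B@0 C@0
Step 2: thread C executes C1 (x = y - 1). Shared: x=0 y=1 z=2. PCs: A@1 B@0 C@1
Step 3: thread A executes A2 (x = 4). Shared: x=4 y=1 z=2. PCs: A@2 B@0 C@1
Step 4: thread B executes B1 (x = x + 2). Shared: x=6 y=1 z=2. PCs: A@2 B@1 C@1
Step 5: thread C executes C2 (x = x - 2). Shared: x=4 y=1 z=2. PCs: A@2 B@1 C@2
Step 6: thread B executes B2 (x = x + 2). Shared: x=6 y=1 z=2. PCs: A@2 B@2 C@2
Step 7: thread C executes C3 (y = y - 3). Shared: x=6 y=-2 z=2. PCs: A@2 B@2 C@3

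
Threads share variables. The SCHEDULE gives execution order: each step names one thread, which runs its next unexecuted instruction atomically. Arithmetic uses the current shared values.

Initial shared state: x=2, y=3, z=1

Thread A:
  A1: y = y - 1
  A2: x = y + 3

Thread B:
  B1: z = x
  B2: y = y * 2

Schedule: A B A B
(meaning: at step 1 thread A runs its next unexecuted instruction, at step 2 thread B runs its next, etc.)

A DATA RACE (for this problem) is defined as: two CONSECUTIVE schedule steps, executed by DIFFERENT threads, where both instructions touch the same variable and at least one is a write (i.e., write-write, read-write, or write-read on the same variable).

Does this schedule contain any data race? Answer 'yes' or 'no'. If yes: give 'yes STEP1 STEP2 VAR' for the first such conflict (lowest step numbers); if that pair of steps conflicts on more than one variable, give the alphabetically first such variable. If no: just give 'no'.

Answer: yes 2 3 x

Derivation:
Steps 1,2: A(r=y,w=y) vs B(r=x,w=z). No conflict.
Steps 2,3: B(z = x) vs A(x = y + 3). RACE on x (R-W).
Steps 3,4: A(x = y + 3) vs B(y = y * 2). RACE on y (R-W).
First conflict at steps 2,3.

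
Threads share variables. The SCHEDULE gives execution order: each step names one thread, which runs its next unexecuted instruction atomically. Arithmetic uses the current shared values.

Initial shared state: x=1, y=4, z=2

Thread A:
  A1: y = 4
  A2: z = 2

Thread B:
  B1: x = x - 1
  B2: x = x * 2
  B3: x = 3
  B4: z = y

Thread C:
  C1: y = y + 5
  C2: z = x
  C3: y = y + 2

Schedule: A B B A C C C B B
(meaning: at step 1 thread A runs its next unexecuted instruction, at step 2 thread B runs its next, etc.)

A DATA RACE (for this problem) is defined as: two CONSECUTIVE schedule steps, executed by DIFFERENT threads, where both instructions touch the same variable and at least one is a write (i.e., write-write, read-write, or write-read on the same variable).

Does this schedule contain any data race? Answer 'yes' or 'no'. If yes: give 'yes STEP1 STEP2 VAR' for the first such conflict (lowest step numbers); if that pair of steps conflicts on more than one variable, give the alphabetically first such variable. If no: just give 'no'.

Steps 1,2: A(r=-,w=y) vs B(r=x,w=x). No conflict.
Steps 2,3: same thread (B). No race.
Steps 3,4: B(r=x,w=x) vs A(r=-,w=z). No conflict.
Steps 4,5: A(r=-,w=z) vs C(r=y,w=y). No conflict.
Steps 5,6: same thread (C). No race.
Steps 6,7: same thread (C). No race.
Steps 7,8: C(r=y,w=y) vs B(r=-,w=x). No conflict.
Steps 8,9: same thread (B). No race.

Answer: no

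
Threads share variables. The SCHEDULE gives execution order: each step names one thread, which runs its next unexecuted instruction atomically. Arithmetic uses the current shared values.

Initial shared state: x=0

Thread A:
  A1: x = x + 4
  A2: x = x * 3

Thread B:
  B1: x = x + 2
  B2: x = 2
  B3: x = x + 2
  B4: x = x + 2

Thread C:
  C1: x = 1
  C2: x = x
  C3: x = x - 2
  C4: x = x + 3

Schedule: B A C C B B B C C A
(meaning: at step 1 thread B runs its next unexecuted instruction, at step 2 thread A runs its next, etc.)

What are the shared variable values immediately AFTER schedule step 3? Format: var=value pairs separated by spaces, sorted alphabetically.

Answer: x=1

Derivation:
Step 1: thread B executes B1 (x = x + 2). Shared: x=2. PCs: A@0 B@1 C@0
Step 2: thread A executes A1 (x = x + 4). Shared: x=6. PCs: A@1 B@1 C@0
Step 3: thread C executes C1 (x = 1). Shared: x=1. PCs: A@1 B@1 C@1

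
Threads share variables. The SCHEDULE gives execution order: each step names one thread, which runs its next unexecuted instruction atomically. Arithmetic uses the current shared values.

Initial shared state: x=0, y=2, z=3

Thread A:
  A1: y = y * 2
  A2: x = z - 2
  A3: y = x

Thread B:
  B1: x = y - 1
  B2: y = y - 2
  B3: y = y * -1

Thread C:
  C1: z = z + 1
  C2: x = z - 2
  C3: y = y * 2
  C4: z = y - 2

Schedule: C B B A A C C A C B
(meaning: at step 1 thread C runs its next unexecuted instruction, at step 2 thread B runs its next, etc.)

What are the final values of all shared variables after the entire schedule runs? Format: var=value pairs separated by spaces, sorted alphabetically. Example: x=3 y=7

Answer: x=2 y=-2 z=0

Derivation:
Step 1: thread C executes C1 (z = z + 1). Shared: x=0 y=2 z=4. PCs: A@0 B@0 C@1
Step 2: thread B executes B1 (x = y - 1). Shared: x=1 y=2 z=4. PCs: A@0 B@1 C@1
Step 3: thread B executes B2 (y = y - 2). Shared: x=1 y=0 z=4. PCs: A@0 B@2 C@1
Step 4: thread A executes A1 (y = y * 2). Shared: x=1 y=0 z=4. PCs: A@1 B@2 C@1
Step 5: thread A executes A2 (x = z - 2). Shared: x=2 y=0 z=4. PCs: A@2 B@2 C@1
Step 6: thread C executes C2 (x = z - 2). Shared: x=2 y=0 z=4. PCs: A@2 B@2 C@2
Step 7: thread C executes C3 (y = y * 2). Shared: x=2 y=0 z=4. PCs: A@2 B@2 C@3
Step 8: thread A executes A3 (y = x). Shared: x=2 y=2 z=4. PCs: A@3 B@2 C@3
Step 9: thread C executes C4 (z = y - 2). Shared: x=2 y=2 z=0. PCs: A@3 B@2 C@4
Step 10: thread B executes B3 (y = y * -1). Shared: x=2 y=-2 z=0. PCs: A@3 B@3 C@4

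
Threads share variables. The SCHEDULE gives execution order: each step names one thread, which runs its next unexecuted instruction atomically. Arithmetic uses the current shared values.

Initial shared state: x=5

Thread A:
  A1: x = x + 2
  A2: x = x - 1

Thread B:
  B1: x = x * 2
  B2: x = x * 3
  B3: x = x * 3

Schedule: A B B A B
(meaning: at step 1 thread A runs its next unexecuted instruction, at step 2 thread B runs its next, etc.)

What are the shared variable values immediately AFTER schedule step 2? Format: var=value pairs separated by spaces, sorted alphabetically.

Answer: x=14

Derivation:
Step 1: thread A executes A1 (x = x + 2). Shared: x=7. PCs: A@1 B@0
Step 2: thread B executes B1 (x = x * 2). Shared: x=14. PCs: A@1 B@1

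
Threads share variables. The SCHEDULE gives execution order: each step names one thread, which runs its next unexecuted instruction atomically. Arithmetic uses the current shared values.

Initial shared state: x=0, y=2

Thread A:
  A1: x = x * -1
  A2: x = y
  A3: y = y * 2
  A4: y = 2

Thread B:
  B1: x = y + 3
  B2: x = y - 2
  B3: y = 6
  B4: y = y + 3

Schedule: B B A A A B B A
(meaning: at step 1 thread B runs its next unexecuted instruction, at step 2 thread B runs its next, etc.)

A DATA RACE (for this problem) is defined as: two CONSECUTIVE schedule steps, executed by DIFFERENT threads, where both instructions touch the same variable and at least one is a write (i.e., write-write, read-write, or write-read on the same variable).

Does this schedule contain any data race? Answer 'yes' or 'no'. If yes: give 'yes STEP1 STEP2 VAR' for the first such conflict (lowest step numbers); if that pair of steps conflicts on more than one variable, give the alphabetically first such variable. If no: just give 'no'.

Answer: yes 2 3 x

Derivation:
Steps 1,2: same thread (B). No race.
Steps 2,3: B(x = y - 2) vs A(x = x * -1). RACE on x (W-W).
Steps 3,4: same thread (A). No race.
Steps 4,5: same thread (A). No race.
Steps 5,6: A(y = y * 2) vs B(y = 6). RACE on y (W-W).
Steps 6,7: same thread (B). No race.
Steps 7,8: B(y = y + 3) vs A(y = 2). RACE on y (W-W).
First conflict at steps 2,3.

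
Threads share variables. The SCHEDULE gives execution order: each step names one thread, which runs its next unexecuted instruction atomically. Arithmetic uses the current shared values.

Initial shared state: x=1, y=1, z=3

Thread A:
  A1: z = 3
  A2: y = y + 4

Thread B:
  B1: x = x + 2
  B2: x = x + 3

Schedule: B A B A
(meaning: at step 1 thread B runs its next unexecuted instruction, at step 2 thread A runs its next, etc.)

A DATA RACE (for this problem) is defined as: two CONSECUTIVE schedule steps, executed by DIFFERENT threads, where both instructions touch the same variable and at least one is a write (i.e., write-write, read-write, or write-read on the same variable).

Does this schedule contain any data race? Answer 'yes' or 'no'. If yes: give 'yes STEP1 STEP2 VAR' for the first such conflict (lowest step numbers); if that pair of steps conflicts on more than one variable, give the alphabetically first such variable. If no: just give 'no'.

Answer: no

Derivation:
Steps 1,2: B(r=x,w=x) vs A(r=-,w=z). No conflict.
Steps 2,3: A(r=-,w=z) vs B(r=x,w=x). No conflict.
Steps 3,4: B(r=x,w=x) vs A(r=y,w=y). No conflict.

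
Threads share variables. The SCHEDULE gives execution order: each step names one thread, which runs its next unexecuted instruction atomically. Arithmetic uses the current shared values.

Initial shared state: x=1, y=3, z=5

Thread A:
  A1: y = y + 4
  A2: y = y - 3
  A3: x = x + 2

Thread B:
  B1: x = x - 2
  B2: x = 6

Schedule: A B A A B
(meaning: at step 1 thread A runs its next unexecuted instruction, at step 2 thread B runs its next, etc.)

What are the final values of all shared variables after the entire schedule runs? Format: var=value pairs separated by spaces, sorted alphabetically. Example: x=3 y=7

Step 1: thread A executes A1 (y = y + 4). Shared: x=1 y=7 z=5. PCs: A@1 B@0
Step 2: thread B executes B1 (x = x - 2). Shared: x=-1 y=7 z=5. PCs: A@1 B@1
Step 3: thread A executes A2 (y = y - 3). Shared: x=-1 y=4 z=5. PCs: A@2 B@1
Step 4: thread A executes A3 (x = x + 2). Shared: x=1 y=4 z=5. PCs: A@3 B@1
Step 5: thread B executes B2 (x = 6). Shared: x=6 y=4 z=5. PCs: A@3 B@2

Answer: x=6 y=4 z=5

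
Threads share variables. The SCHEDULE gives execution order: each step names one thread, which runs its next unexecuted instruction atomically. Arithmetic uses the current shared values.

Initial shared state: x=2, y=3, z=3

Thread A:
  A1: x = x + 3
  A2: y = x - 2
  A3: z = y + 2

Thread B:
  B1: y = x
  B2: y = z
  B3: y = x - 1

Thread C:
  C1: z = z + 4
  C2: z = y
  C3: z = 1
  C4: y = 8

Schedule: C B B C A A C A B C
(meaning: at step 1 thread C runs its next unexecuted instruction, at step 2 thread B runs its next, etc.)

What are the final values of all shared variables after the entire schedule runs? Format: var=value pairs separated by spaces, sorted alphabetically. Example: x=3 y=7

Answer: x=5 y=8 z=5

Derivation:
Step 1: thread C executes C1 (z = z + 4). Shared: x=2 y=3 z=7. PCs: A@0 B@0 C@1
Step 2: thread B executes B1 (y = x). Shared: x=2 y=2 z=7. PCs: A@0 B@1 C@1
Step 3: thread B executes B2 (y = z). Shared: x=2 y=7 z=7. PCs: A@0 B@2 C@1
Step 4: thread C executes C2 (z = y). Shared: x=2 y=7 z=7. PCs: A@0 B@2 C@2
Step 5: thread A executes A1 (x = x + 3). Shared: x=5 y=7 z=7. PCs: A@1 B@2 C@2
Step 6: thread A executes A2 (y = x - 2). Shared: x=5 y=3 z=7. PCs: A@2 B@2 C@2
Step 7: thread C executes C3 (z = 1). Shared: x=5 y=3 z=1. PCs: A@2 B@2 C@3
Step 8: thread A executes A3 (z = y + 2). Shared: x=5 y=3 z=5. PCs: A@3 B@2 C@3
Step 9: thread B executes B3 (y = x - 1). Shared: x=5 y=4 z=5. PCs: A@3 B@3 C@3
Step 10: thread C executes C4 (y = 8). Shared: x=5 y=8 z=5. PCs: A@3 B@3 C@4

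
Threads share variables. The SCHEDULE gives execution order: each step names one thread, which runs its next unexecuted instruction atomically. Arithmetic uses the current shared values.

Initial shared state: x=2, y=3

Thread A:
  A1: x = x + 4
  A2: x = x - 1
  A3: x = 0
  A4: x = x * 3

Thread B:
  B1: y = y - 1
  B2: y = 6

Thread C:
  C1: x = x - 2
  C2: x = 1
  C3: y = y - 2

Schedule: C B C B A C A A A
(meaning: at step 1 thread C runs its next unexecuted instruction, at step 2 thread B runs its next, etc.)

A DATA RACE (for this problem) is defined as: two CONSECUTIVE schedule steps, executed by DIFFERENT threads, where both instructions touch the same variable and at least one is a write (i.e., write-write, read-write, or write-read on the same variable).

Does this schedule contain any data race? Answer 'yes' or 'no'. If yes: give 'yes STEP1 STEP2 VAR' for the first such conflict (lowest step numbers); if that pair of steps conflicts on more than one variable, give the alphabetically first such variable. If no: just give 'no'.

Answer: no

Derivation:
Steps 1,2: C(r=x,w=x) vs B(r=y,w=y). No conflict.
Steps 2,3: B(r=y,w=y) vs C(r=-,w=x). No conflict.
Steps 3,4: C(r=-,w=x) vs B(r=-,w=y). No conflict.
Steps 4,5: B(r=-,w=y) vs A(r=x,w=x). No conflict.
Steps 5,6: A(r=x,w=x) vs C(r=y,w=y). No conflict.
Steps 6,7: C(r=y,w=y) vs A(r=x,w=x). No conflict.
Steps 7,8: same thread (A). No race.
Steps 8,9: same thread (A). No race.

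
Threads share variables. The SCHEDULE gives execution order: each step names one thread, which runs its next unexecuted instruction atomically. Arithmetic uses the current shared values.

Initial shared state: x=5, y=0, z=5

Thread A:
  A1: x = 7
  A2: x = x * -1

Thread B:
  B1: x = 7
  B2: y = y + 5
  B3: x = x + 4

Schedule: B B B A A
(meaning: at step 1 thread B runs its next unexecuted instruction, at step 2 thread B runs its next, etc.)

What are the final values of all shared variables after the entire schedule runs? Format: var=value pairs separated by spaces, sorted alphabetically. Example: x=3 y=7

Answer: x=-7 y=5 z=5

Derivation:
Step 1: thread B executes B1 (x = 7). Shared: x=7 y=0 z=5. PCs: A@0 B@1
Step 2: thread B executes B2 (y = y + 5). Shared: x=7 y=5 z=5. PCs: A@0 B@2
Step 3: thread B executes B3 (x = x + 4). Shared: x=11 y=5 z=5. PCs: A@0 B@3
Step 4: thread A executes A1 (x = 7). Shared: x=7 y=5 z=5. PCs: A@1 B@3
Step 5: thread A executes A2 (x = x * -1). Shared: x=-7 y=5 z=5. PCs: A@2 B@3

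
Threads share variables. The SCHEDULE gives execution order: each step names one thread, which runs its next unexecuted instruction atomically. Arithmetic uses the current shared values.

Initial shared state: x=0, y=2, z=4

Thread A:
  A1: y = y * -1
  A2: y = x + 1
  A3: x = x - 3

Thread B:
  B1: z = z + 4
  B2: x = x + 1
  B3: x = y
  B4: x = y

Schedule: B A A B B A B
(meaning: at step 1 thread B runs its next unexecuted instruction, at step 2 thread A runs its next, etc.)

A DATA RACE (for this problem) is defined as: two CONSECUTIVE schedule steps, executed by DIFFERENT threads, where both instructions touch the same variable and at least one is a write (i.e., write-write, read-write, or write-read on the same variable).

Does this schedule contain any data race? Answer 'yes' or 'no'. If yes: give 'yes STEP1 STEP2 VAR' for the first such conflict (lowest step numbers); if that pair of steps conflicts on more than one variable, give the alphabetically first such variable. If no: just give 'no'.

Steps 1,2: B(r=z,w=z) vs A(r=y,w=y). No conflict.
Steps 2,3: same thread (A). No race.
Steps 3,4: A(y = x + 1) vs B(x = x + 1). RACE on x (R-W).
Steps 4,5: same thread (B). No race.
Steps 5,6: B(x = y) vs A(x = x - 3). RACE on x (W-W).
Steps 6,7: A(x = x - 3) vs B(x = y). RACE on x (W-W).
First conflict at steps 3,4.

Answer: yes 3 4 x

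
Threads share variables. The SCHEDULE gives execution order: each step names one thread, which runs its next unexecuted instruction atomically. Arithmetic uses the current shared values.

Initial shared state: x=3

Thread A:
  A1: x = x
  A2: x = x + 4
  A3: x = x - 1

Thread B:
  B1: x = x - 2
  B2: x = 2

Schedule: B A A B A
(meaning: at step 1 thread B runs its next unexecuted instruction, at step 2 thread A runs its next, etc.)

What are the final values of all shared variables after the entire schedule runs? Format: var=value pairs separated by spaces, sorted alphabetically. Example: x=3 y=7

Answer: x=1

Derivation:
Step 1: thread B executes B1 (x = x - 2). Shared: x=1. PCs: A@0 B@1
Step 2: thread A executes A1 (x = x). Shared: x=1. PCs: A@1 B@1
Step 3: thread A executes A2 (x = x + 4). Shared: x=5. PCs: A@2 B@1
Step 4: thread B executes B2 (x = 2). Shared: x=2. PCs: A@2 B@2
Step 5: thread A executes A3 (x = x - 1). Shared: x=1. PCs: A@3 B@2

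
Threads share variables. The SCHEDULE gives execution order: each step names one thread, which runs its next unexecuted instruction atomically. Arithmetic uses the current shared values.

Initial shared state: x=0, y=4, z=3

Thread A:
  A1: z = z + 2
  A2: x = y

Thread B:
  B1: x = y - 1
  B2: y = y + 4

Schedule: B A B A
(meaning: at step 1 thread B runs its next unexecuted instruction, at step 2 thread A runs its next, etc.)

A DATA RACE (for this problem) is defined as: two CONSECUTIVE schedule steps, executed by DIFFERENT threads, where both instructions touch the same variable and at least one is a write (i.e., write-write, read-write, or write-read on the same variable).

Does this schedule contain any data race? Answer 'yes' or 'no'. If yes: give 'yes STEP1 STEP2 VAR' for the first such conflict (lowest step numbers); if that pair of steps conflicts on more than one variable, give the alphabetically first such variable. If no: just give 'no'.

Answer: yes 3 4 y

Derivation:
Steps 1,2: B(r=y,w=x) vs A(r=z,w=z). No conflict.
Steps 2,3: A(r=z,w=z) vs B(r=y,w=y). No conflict.
Steps 3,4: B(y = y + 4) vs A(x = y). RACE on y (W-R).
First conflict at steps 3,4.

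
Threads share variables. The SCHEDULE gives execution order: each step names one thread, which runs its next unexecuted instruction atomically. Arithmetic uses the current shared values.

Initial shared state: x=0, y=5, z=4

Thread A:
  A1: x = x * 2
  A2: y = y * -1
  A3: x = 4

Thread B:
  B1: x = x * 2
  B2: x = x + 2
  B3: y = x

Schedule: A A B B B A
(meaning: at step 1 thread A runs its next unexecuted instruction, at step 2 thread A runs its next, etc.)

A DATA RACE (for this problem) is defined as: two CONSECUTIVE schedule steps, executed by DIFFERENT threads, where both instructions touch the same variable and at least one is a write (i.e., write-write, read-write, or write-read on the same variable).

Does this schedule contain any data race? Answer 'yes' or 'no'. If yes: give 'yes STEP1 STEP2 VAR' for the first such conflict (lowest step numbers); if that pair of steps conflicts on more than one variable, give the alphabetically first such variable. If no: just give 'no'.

Steps 1,2: same thread (A). No race.
Steps 2,3: A(r=y,w=y) vs B(r=x,w=x). No conflict.
Steps 3,4: same thread (B). No race.
Steps 4,5: same thread (B). No race.
Steps 5,6: B(y = x) vs A(x = 4). RACE on x (R-W).
First conflict at steps 5,6.

Answer: yes 5 6 x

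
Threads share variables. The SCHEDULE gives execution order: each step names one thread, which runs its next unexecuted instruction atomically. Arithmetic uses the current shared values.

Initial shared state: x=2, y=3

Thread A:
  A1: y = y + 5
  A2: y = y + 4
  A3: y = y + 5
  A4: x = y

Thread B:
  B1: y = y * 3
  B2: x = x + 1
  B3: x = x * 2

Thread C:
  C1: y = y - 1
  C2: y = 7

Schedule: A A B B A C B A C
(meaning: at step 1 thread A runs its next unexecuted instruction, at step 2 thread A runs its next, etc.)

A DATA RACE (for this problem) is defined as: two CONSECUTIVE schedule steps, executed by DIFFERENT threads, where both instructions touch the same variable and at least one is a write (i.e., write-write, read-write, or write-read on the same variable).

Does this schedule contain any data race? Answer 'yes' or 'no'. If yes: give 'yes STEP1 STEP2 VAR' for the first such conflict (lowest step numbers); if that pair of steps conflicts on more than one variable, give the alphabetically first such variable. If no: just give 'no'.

Steps 1,2: same thread (A). No race.
Steps 2,3: A(y = y + 4) vs B(y = y * 3). RACE on y (W-W).
Steps 3,4: same thread (B). No race.
Steps 4,5: B(r=x,w=x) vs A(r=y,w=y). No conflict.
Steps 5,6: A(y = y + 5) vs C(y = y - 1). RACE on y (W-W).
Steps 6,7: C(r=y,w=y) vs B(r=x,w=x). No conflict.
Steps 7,8: B(x = x * 2) vs A(x = y). RACE on x (W-W).
Steps 8,9: A(x = y) vs C(y = 7). RACE on y (R-W).
First conflict at steps 2,3.

Answer: yes 2 3 y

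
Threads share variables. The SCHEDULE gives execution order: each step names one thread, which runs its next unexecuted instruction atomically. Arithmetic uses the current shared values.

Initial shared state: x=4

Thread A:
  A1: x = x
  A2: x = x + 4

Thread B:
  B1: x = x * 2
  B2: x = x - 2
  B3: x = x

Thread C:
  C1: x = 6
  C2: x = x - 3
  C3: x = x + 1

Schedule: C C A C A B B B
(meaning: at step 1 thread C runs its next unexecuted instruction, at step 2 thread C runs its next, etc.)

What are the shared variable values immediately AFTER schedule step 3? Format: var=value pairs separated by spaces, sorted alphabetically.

Step 1: thread C executes C1 (x = 6). Shared: x=6. PCs: A@0 B@0 C@1
Step 2: thread C executes C2 (x = x - 3). Shared: x=3. PCs: A@0 B@0 C@2
Step 3: thread A executes A1 (x = x). Shared: x=3. PCs: A@1 B@0 C@2

Answer: x=3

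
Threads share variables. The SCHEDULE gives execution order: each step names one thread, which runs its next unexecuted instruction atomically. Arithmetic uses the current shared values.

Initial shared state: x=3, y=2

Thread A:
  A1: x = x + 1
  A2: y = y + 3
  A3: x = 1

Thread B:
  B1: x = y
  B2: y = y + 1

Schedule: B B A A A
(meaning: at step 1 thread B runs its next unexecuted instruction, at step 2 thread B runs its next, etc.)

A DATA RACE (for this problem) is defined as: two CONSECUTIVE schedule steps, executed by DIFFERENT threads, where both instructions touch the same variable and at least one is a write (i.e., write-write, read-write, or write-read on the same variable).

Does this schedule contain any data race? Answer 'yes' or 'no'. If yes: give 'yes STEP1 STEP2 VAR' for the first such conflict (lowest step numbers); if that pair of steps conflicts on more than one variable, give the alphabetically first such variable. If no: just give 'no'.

Steps 1,2: same thread (B). No race.
Steps 2,3: B(r=y,w=y) vs A(r=x,w=x). No conflict.
Steps 3,4: same thread (A). No race.
Steps 4,5: same thread (A). No race.

Answer: no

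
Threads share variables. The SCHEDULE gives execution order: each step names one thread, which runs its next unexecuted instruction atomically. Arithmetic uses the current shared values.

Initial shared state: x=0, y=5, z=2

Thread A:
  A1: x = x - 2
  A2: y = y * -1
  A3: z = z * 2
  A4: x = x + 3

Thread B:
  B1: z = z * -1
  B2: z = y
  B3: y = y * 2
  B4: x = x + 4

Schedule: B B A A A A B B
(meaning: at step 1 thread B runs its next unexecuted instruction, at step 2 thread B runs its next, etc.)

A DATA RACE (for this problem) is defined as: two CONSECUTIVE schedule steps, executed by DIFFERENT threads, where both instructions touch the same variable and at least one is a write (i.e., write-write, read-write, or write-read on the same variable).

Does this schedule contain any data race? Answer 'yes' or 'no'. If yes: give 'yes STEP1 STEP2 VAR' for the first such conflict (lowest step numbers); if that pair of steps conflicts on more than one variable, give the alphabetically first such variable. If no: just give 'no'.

Answer: no

Derivation:
Steps 1,2: same thread (B). No race.
Steps 2,3: B(r=y,w=z) vs A(r=x,w=x). No conflict.
Steps 3,4: same thread (A). No race.
Steps 4,5: same thread (A). No race.
Steps 5,6: same thread (A). No race.
Steps 6,7: A(r=x,w=x) vs B(r=y,w=y). No conflict.
Steps 7,8: same thread (B). No race.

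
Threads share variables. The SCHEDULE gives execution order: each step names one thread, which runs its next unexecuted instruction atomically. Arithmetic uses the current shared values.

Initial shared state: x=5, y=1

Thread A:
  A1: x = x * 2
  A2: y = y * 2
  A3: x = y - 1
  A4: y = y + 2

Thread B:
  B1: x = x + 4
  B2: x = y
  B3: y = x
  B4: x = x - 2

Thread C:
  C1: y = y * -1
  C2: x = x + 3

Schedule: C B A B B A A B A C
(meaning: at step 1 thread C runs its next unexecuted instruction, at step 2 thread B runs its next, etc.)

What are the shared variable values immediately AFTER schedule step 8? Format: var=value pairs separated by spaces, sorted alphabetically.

Step 1: thread C executes C1 (y = y * -1). Shared: x=5 y=-1. PCs: A@0 B@0 C@1
Step 2: thread B executes B1 (x = x + 4). Shared: x=9 y=-1. PCs: A@0 B@1 C@1
Step 3: thread A executes A1 (x = x * 2). Shared: x=18 y=-1. PCs: A@1 B@1 C@1
Step 4: thread B executes B2 (x = y). Shared: x=-1 y=-1. PCs: A@1 B@2 C@1
Step 5: thread B executes B3 (y = x). Shared: x=-1 y=-1. PCs: A@1 B@3 C@1
Step 6: thread A executes A2 (y = y * 2). Shared: x=-1 y=-2. PCs: A@2 B@3 C@1
Step 7: thread A executes A3 (x = y - 1). Shared: x=-3 y=-2. PCs: A@3 B@3 C@1
Step 8: thread B executes B4 (x = x - 2). Shared: x=-5 y=-2. PCs: A@3 B@4 C@1

Answer: x=-5 y=-2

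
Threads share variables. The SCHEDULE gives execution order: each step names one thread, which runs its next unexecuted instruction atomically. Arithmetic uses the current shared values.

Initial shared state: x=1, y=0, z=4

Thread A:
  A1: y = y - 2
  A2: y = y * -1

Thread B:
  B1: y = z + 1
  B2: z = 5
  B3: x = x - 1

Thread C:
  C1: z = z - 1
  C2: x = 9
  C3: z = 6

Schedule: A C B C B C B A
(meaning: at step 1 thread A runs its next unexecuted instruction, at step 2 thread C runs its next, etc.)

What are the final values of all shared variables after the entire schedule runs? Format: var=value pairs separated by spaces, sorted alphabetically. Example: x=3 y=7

Answer: x=8 y=-4 z=6

Derivation:
Step 1: thread A executes A1 (y = y - 2). Shared: x=1 y=-2 z=4. PCs: A@1 B@0 C@0
Step 2: thread C executes C1 (z = z - 1). Shared: x=1 y=-2 z=3. PCs: A@1 B@0 C@1
Step 3: thread B executes B1 (y = z + 1). Shared: x=1 y=4 z=3. PCs: A@1 B@1 C@1
Step 4: thread C executes C2 (x = 9). Shared: x=9 y=4 z=3. PCs: A@1 B@1 C@2
Step 5: thread B executes B2 (z = 5). Shared: x=9 y=4 z=5. PCs: A@1 B@2 C@2
Step 6: thread C executes C3 (z = 6). Shared: x=9 y=4 z=6. PCs: A@1 B@2 C@3
Step 7: thread B executes B3 (x = x - 1). Shared: x=8 y=4 z=6. PCs: A@1 B@3 C@3
Step 8: thread A executes A2 (y = y * -1). Shared: x=8 y=-4 z=6. PCs: A@2 B@3 C@3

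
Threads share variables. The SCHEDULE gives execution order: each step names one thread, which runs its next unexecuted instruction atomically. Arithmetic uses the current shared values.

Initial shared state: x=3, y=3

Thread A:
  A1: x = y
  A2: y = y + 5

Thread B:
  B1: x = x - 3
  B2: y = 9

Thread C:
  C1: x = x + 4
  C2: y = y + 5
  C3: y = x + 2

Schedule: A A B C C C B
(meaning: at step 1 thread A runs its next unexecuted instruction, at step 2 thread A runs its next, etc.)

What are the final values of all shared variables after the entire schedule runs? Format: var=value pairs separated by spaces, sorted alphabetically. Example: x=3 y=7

Answer: x=4 y=9

Derivation:
Step 1: thread A executes A1 (x = y). Shared: x=3 y=3. PCs: A@1 B@0 C@0
Step 2: thread A executes A2 (y = y + 5). Shared: x=3 y=8. PCs: A@2 B@0 C@0
Step 3: thread B executes B1 (x = x - 3). Shared: x=0 y=8. PCs: A@2 B@1 C@0
Step 4: thread C executes C1 (x = x + 4). Shared: x=4 y=8. PCs: A@2 B@1 C@1
Step 5: thread C executes C2 (y = y + 5). Shared: x=4 y=13. PCs: A@2 B@1 C@2
Step 6: thread C executes C3 (y = x + 2). Shared: x=4 y=6. PCs: A@2 B@1 C@3
Step 7: thread B executes B2 (y = 9). Shared: x=4 y=9. PCs: A@2 B@2 C@3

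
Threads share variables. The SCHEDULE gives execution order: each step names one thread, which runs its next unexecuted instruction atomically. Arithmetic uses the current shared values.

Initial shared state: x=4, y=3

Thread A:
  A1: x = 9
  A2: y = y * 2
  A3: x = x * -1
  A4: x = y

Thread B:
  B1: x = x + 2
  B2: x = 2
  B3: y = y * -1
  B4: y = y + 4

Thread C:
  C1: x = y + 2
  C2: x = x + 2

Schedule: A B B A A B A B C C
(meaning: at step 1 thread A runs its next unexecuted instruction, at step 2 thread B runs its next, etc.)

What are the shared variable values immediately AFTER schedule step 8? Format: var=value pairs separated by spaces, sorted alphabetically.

Answer: x=-6 y=-2

Derivation:
Step 1: thread A executes A1 (x = 9). Shared: x=9 y=3. PCs: A@1 B@0 C@0
Step 2: thread B executes B1 (x = x + 2). Shared: x=11 y=3. PCs: A@1 B@1 C@0
Step 3: thread B executes B2 (x = 2). Shared: x=2 y=3. PCs: A@1 B@2 C@0
Step 4: thread A executes A2 (y = y * 2). Shared: x=2 y=6. PCs: A@2 B@2 C@0
Step 5: thread A executes A3 (x = x * -1). Shared: x=-2 y=6. PCs: A@3 B@2 C@0
Step 6: thread B executes B3 (y = y * -1). Shared: x=-2 y=-6. PCs: A@3 B@3 C@0
Step 7: thread A executes A4 (x = y). Shared: x=-6 y=-6. PCs: A@4 B@3 C@0
Step 8: thread B executes B4 (y = y + 4). Shared: x=-6 y=-2. PCs: A@4 B@4 C@0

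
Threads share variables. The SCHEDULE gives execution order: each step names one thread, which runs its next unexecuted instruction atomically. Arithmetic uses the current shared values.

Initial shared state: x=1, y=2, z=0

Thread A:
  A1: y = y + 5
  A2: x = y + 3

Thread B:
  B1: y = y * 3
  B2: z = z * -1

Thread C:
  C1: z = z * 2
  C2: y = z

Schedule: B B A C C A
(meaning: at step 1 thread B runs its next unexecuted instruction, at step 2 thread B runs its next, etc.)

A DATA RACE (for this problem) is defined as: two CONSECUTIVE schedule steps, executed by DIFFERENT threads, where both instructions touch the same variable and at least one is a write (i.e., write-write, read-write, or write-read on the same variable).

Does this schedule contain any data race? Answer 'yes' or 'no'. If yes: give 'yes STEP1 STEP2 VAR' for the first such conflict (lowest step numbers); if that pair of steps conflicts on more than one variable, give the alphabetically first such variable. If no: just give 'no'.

Steps 1,2: same thread (B). No race.
Steps 2,3: B(r=z,w=z) vs A(r=y,w=y). No conflict.
Steps 3,4: A(r=y,w=y) vs C(r=z,w=z). No conflict.
Steps 4,5: same thread (C). No race.
Steps 5,6: C(y = z) vs A(x = y + 3). RACE on y (W-R).
First conflict at steps 5,6.

Answer: yes 5 6 y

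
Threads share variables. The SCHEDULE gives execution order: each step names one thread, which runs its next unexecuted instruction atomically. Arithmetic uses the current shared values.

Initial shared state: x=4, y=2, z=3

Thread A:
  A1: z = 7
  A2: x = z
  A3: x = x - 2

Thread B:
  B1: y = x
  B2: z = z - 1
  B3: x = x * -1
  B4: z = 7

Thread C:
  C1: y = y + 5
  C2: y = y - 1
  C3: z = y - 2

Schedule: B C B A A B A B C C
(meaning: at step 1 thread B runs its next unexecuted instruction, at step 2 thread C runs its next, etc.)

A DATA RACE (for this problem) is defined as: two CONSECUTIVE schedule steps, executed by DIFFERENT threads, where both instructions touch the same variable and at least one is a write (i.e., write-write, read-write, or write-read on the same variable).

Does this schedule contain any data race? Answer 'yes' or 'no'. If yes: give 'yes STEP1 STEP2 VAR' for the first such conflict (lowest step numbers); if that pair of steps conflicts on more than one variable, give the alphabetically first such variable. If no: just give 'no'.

Answer: yes 1 2 y

Derivation:
Steps 1,2: B(y = x) vs C(y = y + 5). RACE on y (W-W).
Steps 2,3: C(r=y,w=y) vs B(r=z,w=z). No conflict.
Steps 3,4: B(z = z - 1) vs A(z = 7). RACE on z (W-W).
Steps 4,5: same thread (A). No race.
Steps 5,6: A(x = z) vs B(x = x * -1). RACE on x (W-W).
Steps 6,7: B(x = x * -1) vs A(x = x - 2). RACE on x (W-W).
Steps 7,8: A(r=x,w=x) vs B(r=-,w=z). No conflict.
Steps 8,9: B(r=-,w=z) vs C(r=y,w=y). No conflict.
Steps 9,10: same thread (C). No race.
First conflict at steps 1,2.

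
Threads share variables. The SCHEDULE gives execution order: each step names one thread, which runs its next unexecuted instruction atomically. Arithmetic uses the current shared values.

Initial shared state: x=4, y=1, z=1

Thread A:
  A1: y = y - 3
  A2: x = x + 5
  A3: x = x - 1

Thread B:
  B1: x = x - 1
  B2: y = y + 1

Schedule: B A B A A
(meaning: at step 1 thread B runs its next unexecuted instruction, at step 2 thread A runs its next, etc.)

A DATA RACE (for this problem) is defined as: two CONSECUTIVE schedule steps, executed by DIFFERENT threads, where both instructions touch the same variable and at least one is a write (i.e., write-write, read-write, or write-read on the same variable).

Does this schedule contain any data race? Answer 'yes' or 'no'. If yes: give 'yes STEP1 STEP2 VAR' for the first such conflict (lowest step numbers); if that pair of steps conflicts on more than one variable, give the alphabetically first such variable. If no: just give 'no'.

Answer: yes 2 3 y

Derivation:
Steps 1,2: B(r=x,w=x) vs A(r=y,w=y). No conflict.
Steps 2,3: A(y = y - 3) vs B(y = y + 1). RACE on y (W-W).
Steps 3,4: B(r=y,w=y) vs A(r=x,w=x). No conflict.
Steps 4,5: same thread (A). No race.
First conflict at steps 2,3.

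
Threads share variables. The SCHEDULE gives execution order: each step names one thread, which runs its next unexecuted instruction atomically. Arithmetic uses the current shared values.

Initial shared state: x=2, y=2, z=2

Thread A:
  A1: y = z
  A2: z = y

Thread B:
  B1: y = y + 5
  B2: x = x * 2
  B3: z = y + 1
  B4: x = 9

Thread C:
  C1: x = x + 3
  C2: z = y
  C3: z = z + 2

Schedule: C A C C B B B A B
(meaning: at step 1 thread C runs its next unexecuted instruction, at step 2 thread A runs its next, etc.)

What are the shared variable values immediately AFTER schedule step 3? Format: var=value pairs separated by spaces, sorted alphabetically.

Step 1: thread C executes C1 (x = x + 3). Shared: x=5 y=2 z=2. PCs: A@0 B@0 C@1
Step 2: thread A executes A1 (y = z). Shared: x=5 y=2 z=2. PCs: A@1 B@0 C@1
Step 3: thread C executes C2 (z = y). Shared: x=5 y=2 z=2. PCs: A@1 B@0 C@2

Answer: x=5 y=2 z=2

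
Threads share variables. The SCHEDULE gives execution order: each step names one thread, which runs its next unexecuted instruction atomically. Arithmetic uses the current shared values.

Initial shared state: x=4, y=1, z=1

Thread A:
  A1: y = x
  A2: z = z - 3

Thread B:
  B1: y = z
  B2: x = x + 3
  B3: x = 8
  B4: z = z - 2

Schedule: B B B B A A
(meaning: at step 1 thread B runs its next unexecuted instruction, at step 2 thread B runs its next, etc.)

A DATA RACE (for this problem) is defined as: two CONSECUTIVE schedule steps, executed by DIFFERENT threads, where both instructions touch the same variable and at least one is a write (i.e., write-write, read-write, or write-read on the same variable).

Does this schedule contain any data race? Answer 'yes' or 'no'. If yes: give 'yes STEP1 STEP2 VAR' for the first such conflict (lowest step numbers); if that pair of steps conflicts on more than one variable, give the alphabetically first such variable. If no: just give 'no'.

Answer: no

Derivation:
Steps 1,2: same thread (B). No race.
Steps 2,3: same thread (B). No race.
Steps 3,4: same thread (B). No race.
Steps 4,5: B(r=z,w=z) vs A(r=x,w=y). No conflict.
Steps 5,6: same thread (A). No race.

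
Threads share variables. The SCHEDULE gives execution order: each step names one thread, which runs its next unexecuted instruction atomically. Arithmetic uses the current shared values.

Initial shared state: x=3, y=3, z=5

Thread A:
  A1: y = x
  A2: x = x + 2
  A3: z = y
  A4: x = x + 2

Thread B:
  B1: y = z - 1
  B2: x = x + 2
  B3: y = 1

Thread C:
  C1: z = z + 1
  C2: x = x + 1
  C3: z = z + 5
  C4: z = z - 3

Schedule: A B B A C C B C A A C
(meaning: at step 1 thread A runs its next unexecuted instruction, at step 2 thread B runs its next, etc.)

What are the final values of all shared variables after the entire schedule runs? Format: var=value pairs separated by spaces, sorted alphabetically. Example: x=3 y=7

Step 1: thread A executes A1 (y = x). Shared: x=3 y=3 z=5. PCs: A@1 B@0 C@0
Step 2: thread B executes B1 (y = z - 1). Shared: x=3 y=4 z=5. PCs: A@1 B@1 C@0
Step 3: thread B executes B2 (x = x + 2). Shared: x=5 y=4 z=5. PCs: A@1 B@2 C@0
Step 4: thread A executes A2 (x = x + 2). Shared: x=7 y=4 z=5. PCs: A@2 B@2 C@0
Step 5: thread C executes C1 (z = z + 1). Shared: x=7 y=4 z=6. PCs: A@2 B@2 C@1
Step 6: thread C executes C2 (x = x + 1). Shared: x=8 y=4 z=6. PCs: A@2 B@2 C@2
Step 7: thread B executes B3 (y = 1). Shared: x=8 y=1 z=6. PCs: A@2 B@3 C@2
Step 8: thread C executes C3 (z = z + 5). Shared: x=8 y=1 z=11. PCs: A@2 B@3 C@3
Step 9: thread A executes A3 (z = y). Shared: x=8 y=1 z=1. PCs: A@3 B@3 C@3
Step 10: thread A executes A4 (x = x + 2). Shared: x=10 y=1 z=1. PCs: A@4 B@3 C@3
Step 11: thread C executes C4 (z = z - 3). Shared: x=10 y=1 z=-2. PCs: A@4 B@3 C@4

Answer: x=10 y=1 z=-2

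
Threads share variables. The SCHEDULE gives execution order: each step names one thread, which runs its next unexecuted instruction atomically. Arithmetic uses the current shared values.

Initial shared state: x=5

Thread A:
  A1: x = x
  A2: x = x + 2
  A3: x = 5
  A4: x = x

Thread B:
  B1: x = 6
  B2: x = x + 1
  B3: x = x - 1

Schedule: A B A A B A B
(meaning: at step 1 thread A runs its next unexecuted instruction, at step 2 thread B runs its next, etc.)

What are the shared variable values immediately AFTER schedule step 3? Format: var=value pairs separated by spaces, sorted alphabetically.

Answer: x=8

Derivation:
Step 1: thread A executes A1 (x = x). Shared: x=5. PCs: A@1 B@0
Step 2: thread B executes B1 (x = 6). Shared: x=6. PCs: A@1 B@1
Step 3: thread A executes A2 (x = x + 2). Shared: x=8. PCs: A@2 B@1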